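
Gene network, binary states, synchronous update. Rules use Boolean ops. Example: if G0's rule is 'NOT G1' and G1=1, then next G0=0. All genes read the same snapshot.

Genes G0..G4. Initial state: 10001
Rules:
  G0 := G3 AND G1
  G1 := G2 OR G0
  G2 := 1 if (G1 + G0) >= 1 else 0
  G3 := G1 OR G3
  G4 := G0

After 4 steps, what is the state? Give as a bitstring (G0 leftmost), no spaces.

Step 1: G0=G3&G1=0&0=0 G1=G2|G0=0|1=1 G2=(0+1>=1)=1 G3=G1|G3=0|0=0 G4=G0=1 -> 01101
Step 2: G0=G3&G1=0&1=0 G1=G2|G0=1|0=1 G2=(1+0>=1)=1 G3=G1|G3=1|0=1 G4=G0=0 -> 01110
Step 3: G0=G3&G1=1&1=1 G1=G2|G0=1|0=1 G2=(1+0>=1)=1 G3=G1|G3=1|1=1 G4=G0=0 -> 11110
Step 4: G0=G3&G1=1&1=1 G1=G2|G0=1|1=1 G2=(1+1>=1)=1 G3=G1|G3=1|1=1 G4=G0=1 -> 11111

11111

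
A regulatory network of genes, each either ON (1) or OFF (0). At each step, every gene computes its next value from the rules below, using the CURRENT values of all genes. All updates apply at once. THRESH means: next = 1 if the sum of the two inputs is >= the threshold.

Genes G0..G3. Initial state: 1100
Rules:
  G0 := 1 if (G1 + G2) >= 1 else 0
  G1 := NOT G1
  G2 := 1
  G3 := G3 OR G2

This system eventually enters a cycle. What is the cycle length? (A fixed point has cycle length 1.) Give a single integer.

Step 0: 1100
Step 1: G0=(1+0>=1)=1 G1=NOT G1=NOT 1=0 G2=1(const) G3=G3|G2=0|0=0 -> 1010
Step 2: G0=(0+1>=1)=1 G1=NOT G1=NOT 0=1 G2=1(const) G3=G3|G2=0|1=1 -> 1111
Step 3: G0=(1+1>=1)=1 G1=NOT G1=NOT 1=0 G2=1(const) G3=G3|G2=1|1=1 -> 1011
Step 4: G0=(0+1>=1)=1 G1=NOT G1=NOT 0=1 G2=1(const) G3=G3|G2=1|1=1 -> 1111
State from step 4 equals state from step 2 -> cycle length 2

Answer: 2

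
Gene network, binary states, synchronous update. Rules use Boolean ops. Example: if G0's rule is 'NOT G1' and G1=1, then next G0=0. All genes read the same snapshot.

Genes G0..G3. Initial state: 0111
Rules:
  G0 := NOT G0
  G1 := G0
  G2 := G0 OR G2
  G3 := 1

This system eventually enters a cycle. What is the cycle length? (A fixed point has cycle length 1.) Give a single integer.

Step 0: 0111
Step 1: G0=NOT G0=NOT 0=1 G1=G0=0 G2=G0|G2=0|1=1 G3=1(const) -> 1011
Step 2: G0=NOT G0=NOT 1=0 G1=G0=1 G2=G0|G2=1|1=1 G3=1(const) -> 0111
State from step 2 equals state from step 0 -> cycle length 2

Answer: 2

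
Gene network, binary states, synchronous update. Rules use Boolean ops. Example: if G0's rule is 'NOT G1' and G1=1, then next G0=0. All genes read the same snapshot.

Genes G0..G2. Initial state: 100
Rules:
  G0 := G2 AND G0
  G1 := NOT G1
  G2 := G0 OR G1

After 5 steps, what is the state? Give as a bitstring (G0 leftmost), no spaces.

Step 1: G0=G2&G0=0&1=0 G1=NOT G1=NOT 0=1 G2=G0|G1=1|0=1 -> 011
Step 2: G0=G2&G0=1&0=0 G1=NOT G1=NOT 1=0 G2=G0|G1=0|1=1 -> 001
Step 3: G0=G2&G0=1&0=0 G1=NOT G1=NOT 0=1 G2=G0|G1=0|0=0 -> 010
Step 4: G0=G2&G0=0&0=0 G1=NOT G1=NOT 1=0 G2=G0|G1=0|1=1 -> 001
Step 5: G0=G2&G0=1&0=0 G1=NOT G1=NOT 0=1 G2=G0|G1=0|0=0 -> 010

010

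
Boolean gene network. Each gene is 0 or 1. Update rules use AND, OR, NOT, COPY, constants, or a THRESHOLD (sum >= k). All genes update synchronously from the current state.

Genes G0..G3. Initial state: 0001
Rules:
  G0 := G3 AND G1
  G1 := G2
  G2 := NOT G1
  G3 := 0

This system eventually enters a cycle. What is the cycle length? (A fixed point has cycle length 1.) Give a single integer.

Answer: 4

Derivation:
Step 0: 0001
Step 1: G0=G3&G1=1&0=0 G1=G2=0 G2=NOT G1=NOT 0=1 G3=0(const) -> 0010
Step 2: G0=G3&G1=0&0=0 G1=G2=1 G2=NOT G1=NOT 0=1 G3=0(const) -> 0110
Step 3: G0=G3&G1=0&1=0 G1=G2=1 G2=NOT G1=NOT 1=0 G3=0(const) -> 0100
Step 4: G0=G3&G1=0&1=0 G1=G2=0 G2=NOT G1=NOT 1=0 G3=0(const) -> 0000
Step 5: G0=G3&G1=0&0=0 G1=G2=0 G2=NOT G1=NOT 0=1 G3=0(const) -> 0010
State from step 5 equals state from step 1 -> cycle length 4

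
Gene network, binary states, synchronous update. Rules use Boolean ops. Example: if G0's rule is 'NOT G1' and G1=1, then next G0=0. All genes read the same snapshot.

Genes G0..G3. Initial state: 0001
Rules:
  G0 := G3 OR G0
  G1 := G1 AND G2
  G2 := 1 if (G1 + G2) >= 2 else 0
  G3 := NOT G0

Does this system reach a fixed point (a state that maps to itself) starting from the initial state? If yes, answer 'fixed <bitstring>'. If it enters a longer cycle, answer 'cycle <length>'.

Step 0: 0001
Step 1: G0=G3|G0=1|0=1 G1=G1&G2=0&0=0 G2=(0+0>=2)=0 G3=NOT G0=NOT 0=1 -> 1001
Step 2: G0=G3|G0=1|1=1 G1=G1&G2=0&0=0 G2=(0+0>=2)=0 G3=NOT G0=NOT 1=0 -> 1000
Step 3: G0=G3|G0=0|1=1 G1=G1&G2=0&0=0 G2=(0+0>=2)=0 G3=NOT G0=NOT 1=0 -> 1000
Fixed point reached at step 2: 1000

Answer: fixed 1000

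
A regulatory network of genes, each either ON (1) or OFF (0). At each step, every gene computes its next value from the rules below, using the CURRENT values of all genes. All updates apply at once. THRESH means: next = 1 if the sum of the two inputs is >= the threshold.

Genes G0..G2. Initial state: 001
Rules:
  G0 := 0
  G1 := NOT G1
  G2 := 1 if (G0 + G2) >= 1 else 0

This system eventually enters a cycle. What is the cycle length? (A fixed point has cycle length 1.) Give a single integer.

Step 0: 001
Step 1: G0=0(const) G1=NOT G1=NOT 0=1 G2=(0+1>=1)=1 -> 011
Step 2: G0=0(const) G1=NOT G1=NOT 1=0 G2=(0+1>=1)=1 -> 001
State from step 2 equals state from step 0 -> cycle length 2

Answer: 2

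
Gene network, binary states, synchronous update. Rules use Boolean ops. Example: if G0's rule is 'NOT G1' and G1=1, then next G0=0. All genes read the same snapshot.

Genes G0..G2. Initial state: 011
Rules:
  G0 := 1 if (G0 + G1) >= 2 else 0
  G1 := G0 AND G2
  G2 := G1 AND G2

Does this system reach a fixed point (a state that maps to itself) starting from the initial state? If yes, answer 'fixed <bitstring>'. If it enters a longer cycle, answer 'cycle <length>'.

Answer: fixed 000

Derivation:
Step 0: 011
Step 1: G0=(0+1>=2)=0 G1=G0&G2=0&1=0 G2=G1&G2=1&1=1 -> 001
Step 2: G0=(0+0>=2)=0 G1=G0&G2=0&1=0 G2=G1&G2=0&1=0 -> 000
Step 3: G0=(0+0>=2)=0 G1=G0&G2=0&0=0 G2=G1&G2=0&0=0 -> 000
Fixed point reached at step 2: 000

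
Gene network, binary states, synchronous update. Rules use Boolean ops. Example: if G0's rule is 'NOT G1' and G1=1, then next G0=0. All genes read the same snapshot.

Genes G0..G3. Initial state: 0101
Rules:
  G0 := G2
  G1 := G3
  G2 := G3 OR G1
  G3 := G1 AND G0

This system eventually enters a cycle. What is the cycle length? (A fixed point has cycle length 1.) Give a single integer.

Step 0: 0101
Step 1: G0=G2=0 G1=G3=1 G2=G3|G1=1|1=1 G3=G1&G0=1&0=0 -> 0110
Step 2: G0=G2=1 G1=G3=0 G2=G3|G1=0|1=1 G3=G1&G0=1&0=0 -> 1010
Step 3: G0=G2=1 G1=G3=0 G2=G3|G1=0|0=0 G3=G1&G0=0&1=0 -> 1000
Step 4: G0=G2=0 G1=G3=0 G2=G3|G1=0|0=0 G3=G1&G0=0&1=0 -> 0000
Step 5: G0=G2=0 G1=G3=0 G2=G3|G1=0|0=0 G3=G1&G0=0&0=0 -> 0000
State from step 5 equals state from step 4 -> cycle length 1

Answer: 1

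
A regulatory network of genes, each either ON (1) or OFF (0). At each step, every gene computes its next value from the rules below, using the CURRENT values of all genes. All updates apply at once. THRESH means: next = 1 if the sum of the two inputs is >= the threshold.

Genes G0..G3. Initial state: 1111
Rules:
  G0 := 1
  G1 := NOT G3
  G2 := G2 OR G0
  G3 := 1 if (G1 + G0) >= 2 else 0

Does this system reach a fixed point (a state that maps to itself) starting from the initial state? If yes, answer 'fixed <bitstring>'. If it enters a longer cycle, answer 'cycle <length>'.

Step 0: 1111
Step 1: G0=1(const) G1=NOT G3=NOT 1=0 G2=G2|G0=1|1=1 G3=(1+1>=2)=1 -> 1011
Step 2: G0=1(const) G1=NOT G3=NOT 1=0 G2=G2|G0=1|1=1 G3=(0+1>=2)=0 -> 1010
Step 3: G0=1(const) G1=NOT G3=NOT 0=1 G2=G2|G0=1|1=1 G3=(0+1>=2)=0 -> 1110
Step 4: G0=1(const) G1=NOT G3=NOT 0=1 G2=G2|G0=1|1=1 G3=(1+1>=2)=1 -> 1111
Cycle of length 4 starting at step 0 -> no fixed point

Answer: cycle 4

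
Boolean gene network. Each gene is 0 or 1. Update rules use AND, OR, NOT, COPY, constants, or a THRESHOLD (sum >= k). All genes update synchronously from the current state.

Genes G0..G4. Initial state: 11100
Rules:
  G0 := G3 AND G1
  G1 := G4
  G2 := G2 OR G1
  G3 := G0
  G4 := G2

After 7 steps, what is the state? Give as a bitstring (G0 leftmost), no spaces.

Step 1: G0=G3&G1=0&1=0 G1=G4=0 G2=G2|G1=1|1=1 G3=G0=1 G4=G2=1 -> 00111
Step 2: G0=G3&G1=1&0=0 G1=G4=1 G2=G2|G1=1|0=1 G3=G0=0 G4=G2=1 -> 01101
Step 3: G0=G3&G1=0&1=0 G1=G4=1 G2=G2|G1=1|1=1 G3=G0=0 G4=G2=1 -> 01101
Step 4: G0=G3&G1=0&1=0 G1=G4=1 G2=G2|G1=1|1=1 G3=G0=0 G4=G2=1 -> 01101
Step 5: G0=G3&G1=0&1=0 G1=G4=1 G2=G2|G1=1|1=1 G3=G0=0 G4=G2=1 -> 01101
Step 6: G0=G3&G1=0&1=0 G1=G4=1 G2=G2|G1=1|1=1 G3=G0=0 G4=G2=1 -> 01101
Step 7: G0=G3&G1=0&1=0 G1=G4=1 G2=G2|G1=1|1=1 G3=G0=0 G4=G2=1 -> 01101

01101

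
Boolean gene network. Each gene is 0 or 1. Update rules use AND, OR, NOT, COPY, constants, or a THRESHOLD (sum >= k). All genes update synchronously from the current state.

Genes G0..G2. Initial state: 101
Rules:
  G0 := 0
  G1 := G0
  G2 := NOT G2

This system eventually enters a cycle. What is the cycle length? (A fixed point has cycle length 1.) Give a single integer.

Step 0: 101
Step 1: G0=0(const) G1=G0=1 G2=NOT G2=NOT 1=0 -> 010
Step 2: G0=0(const) G1=G0=0 G2=NOT G2=NOT 0=1 -> 001
Step 3: G0=0(const) G1=G0=0 G2=NOT G2=NOT 1=0 -> 000
Step 4: G0=0(const) G1=G0=0 G2=NOT G2=NOT 0=1 -> 001
State from step 4 equals state from step 2 -> cycle length 2

Answer: 2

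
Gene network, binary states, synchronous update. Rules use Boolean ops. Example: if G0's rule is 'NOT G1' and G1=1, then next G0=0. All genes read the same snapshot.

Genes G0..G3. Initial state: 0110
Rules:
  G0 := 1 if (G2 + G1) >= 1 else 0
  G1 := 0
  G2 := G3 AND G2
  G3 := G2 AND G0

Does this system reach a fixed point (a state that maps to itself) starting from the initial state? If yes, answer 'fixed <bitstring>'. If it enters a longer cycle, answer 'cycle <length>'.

Step 0: 0110
Step 1: G0=(1+1>=1)=1 G1=0(const) G2=G3&G2=0&1=0 G3=G2&G0=1&0=0 -> 1000
Step 2: G0=(0+0>=1)=0 G1=0(const) G2=G3&G2=0&0=0 G3=G2&G0=0&1=0 -> 0000
Step 3: G0=(0+0>=1)=0 G1=0(const) G2=G3&G2=0&0=0 G3=G2&G0=0&0=0 -> 0000
Fixed point reached at step 2: 0000

Answer: fixed 0000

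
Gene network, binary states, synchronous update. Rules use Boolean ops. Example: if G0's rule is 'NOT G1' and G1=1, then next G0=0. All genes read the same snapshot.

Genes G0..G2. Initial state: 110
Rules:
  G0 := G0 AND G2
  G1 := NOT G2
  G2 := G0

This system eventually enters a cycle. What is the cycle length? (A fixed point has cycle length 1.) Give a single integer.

Answer: 1

Derivation:
Step 0: 110
Step 1: G0=G0&G2=1&0=0 G1=NOT G2=NOT 0=1 G2=G0=1 -> 011
Step 2: G0=G0&G2=0&1=0 G1=NOT G2=NOT 1=0 G2=G0=0 -> 000
Step 3: G0=G0&G2=0&0=0 G1=NOT G2=NOT 0=1 G2=G0=0 -> 010
Step 4: G0=G0&G2=0&0=0 G1=NOT G2=NOT 0=1 G2=G0=0 -> 010
State from step 4 equals state from step 3 -> cycle length 1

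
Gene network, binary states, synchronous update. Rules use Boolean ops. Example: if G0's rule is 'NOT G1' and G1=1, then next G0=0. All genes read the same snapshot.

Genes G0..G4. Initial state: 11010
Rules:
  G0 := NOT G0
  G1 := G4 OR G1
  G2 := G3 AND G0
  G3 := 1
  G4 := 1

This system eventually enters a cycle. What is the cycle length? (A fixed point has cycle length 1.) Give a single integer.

Step 0: 11010
Step 1: G0=NOT G0=NOT 1=0 G1=G4|G1=0|1=1 G2=G3&G0=1&1=1 G3=1(const) G4=1(const) -> 01111
Step 2: G0=NOT G0=NOT 0=1 G1=G4|G1=1|1=1 G2=G3&G0=1&0=0 G3=1(const) G4=1(const) -> 11011
Step 3: G0=NOT G0=NOT 1=0 G1=G4|G1=1|1=1 G2=G3&G0=1&1=1 G3=1(const) G4=1(const) -> 01111
State from step 3 equals state from step 1 -> cycle length 2

Answer: 2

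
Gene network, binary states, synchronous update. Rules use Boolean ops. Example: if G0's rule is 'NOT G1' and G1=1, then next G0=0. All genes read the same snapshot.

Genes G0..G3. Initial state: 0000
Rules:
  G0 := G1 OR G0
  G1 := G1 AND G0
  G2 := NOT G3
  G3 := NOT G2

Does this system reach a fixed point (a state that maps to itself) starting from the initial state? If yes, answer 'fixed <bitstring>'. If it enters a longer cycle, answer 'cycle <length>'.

Step 0: 0000
Step 1: G0=G1|G0=0|0=0 G1=G1&G0=0&0=0 G2=NOT G3=NOT 0=1 G3=NOT G2=NOT 0=1 -> 0011
Step 2: G0=G1|G0=0|0=0 G1=G1&G0=0&0=0 G2=NOT G3=NOT 1=0 G3=NOT G2=NOT 1=0 -> 0000
Cycle of length 2 starting at step 0 -> no fixed point

Answer: cycle 2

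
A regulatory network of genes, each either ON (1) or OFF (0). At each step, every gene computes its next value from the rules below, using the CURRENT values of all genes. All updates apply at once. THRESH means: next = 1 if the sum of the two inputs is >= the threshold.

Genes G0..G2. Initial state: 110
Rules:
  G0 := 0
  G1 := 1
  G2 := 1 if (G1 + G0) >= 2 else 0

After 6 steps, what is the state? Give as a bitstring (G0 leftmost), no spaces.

Step 1: G0=0(const) G1=1(const) G2=(1+1>=2)=1 -> 011
Step 2: G0=0(const) G1=1(const) G2=(1+0>=2)=0 -> 010
Step 3: G0=0(const) G1=1(const) G2=(1+0>=2)=0 -> 010
Step 4: G0=0(const) G1=1(const) G2=(1+0>=2)=0 -> 010
Step 5: G0=0(const) G1=1(const) G2=(1+0>=2)=0 -> 010
Step 6: G0=0(const) G1=1(const) G2=(1+0>=2)=0 -> 010

010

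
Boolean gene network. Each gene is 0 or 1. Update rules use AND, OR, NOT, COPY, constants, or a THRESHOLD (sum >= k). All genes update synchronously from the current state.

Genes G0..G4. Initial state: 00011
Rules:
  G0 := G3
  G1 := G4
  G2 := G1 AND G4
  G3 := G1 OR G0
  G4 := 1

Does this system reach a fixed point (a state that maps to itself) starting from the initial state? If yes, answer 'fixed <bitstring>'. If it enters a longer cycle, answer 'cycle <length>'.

Answer: fixed 11111

Derivation:
Step 0: 00011
Step 1: G0=G3=1 G1=G4=1 G2=G1&G4=0&1=0 G3=G1|G0=0|0=0 G4=1(const) -> 11001
Step 2: G0=G3=0 G1=G4=1 G2=G1&G4=1&1=1 G3=G1|G0=1|1=1 G4=1(const) -> 01111
Step 3: G0=G3=1 G1=G4=1 G2=G1&G4=1&1=1 G3=G1|G0=1|0=1 G4=1(const) -> 11111
Step 4: G0=G3=1 G1=G4=1 G2=G1&G4=1&1=1 G3=G1|G0=1|1=1 G4=1(const) -> 11111
Fixed point reached at step 3: 11111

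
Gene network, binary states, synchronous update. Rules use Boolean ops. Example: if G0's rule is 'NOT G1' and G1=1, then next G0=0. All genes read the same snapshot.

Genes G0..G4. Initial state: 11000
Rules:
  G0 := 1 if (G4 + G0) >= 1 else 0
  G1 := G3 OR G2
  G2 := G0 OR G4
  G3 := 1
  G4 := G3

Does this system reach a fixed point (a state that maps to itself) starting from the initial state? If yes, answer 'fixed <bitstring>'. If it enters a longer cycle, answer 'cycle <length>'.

Step 0: 11000
Step 1: G0=(0+1>=1)=1 G1=G3|G2=0|0=0 G2=G0|G4=1|0=1 G3=1(const) G4=G3=0 -> 10110
Step 2: G0=(0+1>=1)=1 G1=G3|G2=1|1=1 G2=G0|G4=1|0=1 G3=1(const) G4=G3=1 -> 11111
Step 3: G0=(1+1>=1)=1 G1=G3|G2=1|1=1 G2=G0|G4=1|1=1 G3=1(const) G4=G3=1 -> 11111
Fixed point reached at step 2: 11111

Answer: fixed 11111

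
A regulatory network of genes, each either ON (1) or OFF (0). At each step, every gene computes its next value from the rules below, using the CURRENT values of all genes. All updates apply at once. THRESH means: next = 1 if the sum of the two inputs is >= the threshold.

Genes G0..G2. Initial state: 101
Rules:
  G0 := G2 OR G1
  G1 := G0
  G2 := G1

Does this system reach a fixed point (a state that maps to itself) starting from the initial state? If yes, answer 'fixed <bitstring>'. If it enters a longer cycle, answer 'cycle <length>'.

Answer: fixed 111

Derivation:
Step 0: 101
Step 1: G0=G2|G1=1|0=1 G1=G0=1 G2=G1=0 -> 110
Step 2: G0=G2|G1=0|1=1 G1=G0=1 G2=G1=1 -> 111
Step 3: G0=G2|G1=1|1=1 G1=G0=1 G2=G1=1 -> 111
Fixed point reached at step 2: 111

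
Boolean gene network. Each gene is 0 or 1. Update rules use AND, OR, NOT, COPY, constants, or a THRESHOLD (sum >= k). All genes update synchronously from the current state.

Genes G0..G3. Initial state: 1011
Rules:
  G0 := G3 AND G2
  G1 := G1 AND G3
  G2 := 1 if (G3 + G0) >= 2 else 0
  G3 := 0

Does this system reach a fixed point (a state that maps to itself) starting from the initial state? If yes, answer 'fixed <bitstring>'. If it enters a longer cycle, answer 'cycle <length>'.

Step 0: 1011
Step 1: G0=G3&G2=1&1=1 G1=G1&G3=0&1=0 G2=(1+1>=2)=1 G3=0(const) -> 1010
Step 2: G0=G3&G2=0&1=0 G1=G1&G3=0&0=0 G2=(0+1>=2)=0 G3=0(const) -> 0000
Step 3: G0=G3&G2=0&0=0 G1=G1&G3=0&0=0 G2=(0+0>=2)=0 G3=0(const) -> 0000
Fixed point reached at step 2: 0000

Answer: fixed 0000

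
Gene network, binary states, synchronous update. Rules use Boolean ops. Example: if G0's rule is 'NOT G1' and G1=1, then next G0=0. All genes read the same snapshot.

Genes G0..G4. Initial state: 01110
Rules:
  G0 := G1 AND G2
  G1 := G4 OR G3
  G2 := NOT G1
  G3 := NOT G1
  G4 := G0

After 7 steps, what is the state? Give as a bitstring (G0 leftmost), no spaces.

Step 1: G0=G1&G2=1&1=1 G1=G4|G3=0|1=1 G2=NOT G1=NOT 1=0 G3=NOT G1=NOT 1=0 G4=G0=0 -> 11000
Step 2: G0=G1&G2=1&0=0 G1=G4|G3=0|0=0 G2=NOT G1=NOT 1=0 G3=NOT G1=NOT 1=0 G4=G0=1 -> 00001
Step 3: G0=G1&G2=0&0=0 G1=G4|G3=1|0=1 G2=NOT G1=NOT 0=1 G3=NOT G1=NOT 0=1 G4=G0=0 -> 01110
Step 4: G0=G1&G2=1&1=1 G1=G4|G3=0|1=1 G2=NOT G1=NOT 1=0 G3=NOT G1=NOT 1=0 G4=G0=0 -> 11000
Step 5: G0=G1&G2=1&0=0 G1=G4|G3=0|0=0 G2=NOT G1=NOT 1=0 G3=NOT G1=NOT 1=0 G4=G0=1 -> 00001
Step 6: G0=G1&G2=0&0=0 G1=G4|G3=1|0=1 G2=NOT G1=NOT 0=1 G3=NOT G1=NOT 0=1 G4=G0=0 -> 01110
Step 7: G0=G1&G2=1&1=1 G1=G4|G3=0|1=1 G2=NOT G1=NOT 1=0 G3=NOT G1=NOT 1=0 G4=G0=0 -> 11000

11000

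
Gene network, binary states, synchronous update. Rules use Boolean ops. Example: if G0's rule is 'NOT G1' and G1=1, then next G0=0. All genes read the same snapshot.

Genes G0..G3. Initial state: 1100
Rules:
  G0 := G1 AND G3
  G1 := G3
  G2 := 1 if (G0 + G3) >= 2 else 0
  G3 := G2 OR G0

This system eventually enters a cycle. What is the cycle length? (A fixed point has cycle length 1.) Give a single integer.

Step 0: 1100
Step 1: G0=G1&G3=1&0=0 G1=G3=0 G2=(1+0>=2)=0 G3=G2|G0=0|1=1 -> 0001
Step 2: G0=G1&G3=0&1=0 G1=G3=1 G2=(0+1>=2)=0 G3=G2|G0=0|0=0 -> 0100
Step 3: G0=G1&G3=1&0=0 G1=G3=0 G2=(0+0>=2)=0 G3=G2|G0=0|0=0 -> 0000
Step 4: G0=G1&G3=0&0=0 G1=G3=0 G2=(0+0>=2)=0 G3=G2|G0=0|0=0 -> 0000
State from step 4 equals state from step 3 -> cycle length 1

Answer: 1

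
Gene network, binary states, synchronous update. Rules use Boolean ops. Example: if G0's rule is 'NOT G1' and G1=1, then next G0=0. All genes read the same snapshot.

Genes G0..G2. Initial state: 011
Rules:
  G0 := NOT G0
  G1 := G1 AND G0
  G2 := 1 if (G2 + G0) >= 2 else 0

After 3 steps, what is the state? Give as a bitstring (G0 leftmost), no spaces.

Step 1: G0=NOT G0=NOT 0=1 G1=G1&G0=1&0=0 G2=(1+0>=2)=0 -> 100
Step 2: G0=NOT G0=NOT 1=0 G1=G1&G0=0&1=0 G2=(0+1>=2)=0 -> 000
Step 3: G0=NOT G0=NOT 0=1 G1=G1&G0=0&0=0 G2=(0+0>=2)=0 -> 100

100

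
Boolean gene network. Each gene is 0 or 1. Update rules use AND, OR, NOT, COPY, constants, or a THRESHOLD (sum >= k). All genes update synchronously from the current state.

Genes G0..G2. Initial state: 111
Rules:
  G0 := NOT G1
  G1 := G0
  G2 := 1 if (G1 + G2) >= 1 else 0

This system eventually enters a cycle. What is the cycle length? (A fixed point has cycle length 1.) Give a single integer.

Step 0: 111
Step 1: G0=NOT G1=NOT 1=0 G1=G0=1 G2=(1+1>=1)=1 -> 011
Step 2: G0=NOT G1=NOT 1=0 G1=G0=0 G2=(1+1>=1)=1 -> 001
Step 3: G0=NOT G1=NOT 0=1 G1=G0=0 G2=(0+1>=1)=1 -> 101
Step 4: G0=NOT G1=NOT 0=1 G1=G0=1 G2=(0+1>=1)=1 -> 111
State from step 4 equals state from step 0 -> cycle length 4

Answer: 4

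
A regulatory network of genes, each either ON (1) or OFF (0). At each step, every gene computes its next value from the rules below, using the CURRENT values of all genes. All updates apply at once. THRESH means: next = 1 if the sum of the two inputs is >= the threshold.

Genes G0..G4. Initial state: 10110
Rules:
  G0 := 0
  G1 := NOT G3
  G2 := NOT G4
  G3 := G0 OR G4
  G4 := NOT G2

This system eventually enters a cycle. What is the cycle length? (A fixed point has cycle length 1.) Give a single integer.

Answer: 1

Derivation:
Step 0: 10110
Step 1: G0=0(const) G1=NOT G3=NOT 1=0 G2=NOT G4=NOT 0=1 G3=G0|G4=1|0=1 G4=NOT G2=NOT 1=0 -> 00110
Step 2: G0=0(const) G1=NOT G3=NOT 1=0 G2=NOT G4=NOT 0=1 G3=G0|G4=0|0=0 G4=NOT G2=NOT 1=0 -> 00100
Step 3: G0=0(const) G1=NOT G3=NOT 0=1 G2=NOT G4=NOT 0=1 G3=G0|G4=0|0=0 G4=NOT G2=NOT 1=0 -> 01100
Step 4: G0=0(const) G1=NOT G3=NOT 0=1 G2=NOT G4=NOT 0=1 G3=G0|G4=0|0=0 G4=NOT G2=NOT 1=0 -> 01100
State from step 4 equals state from step 3 -> cycle length 1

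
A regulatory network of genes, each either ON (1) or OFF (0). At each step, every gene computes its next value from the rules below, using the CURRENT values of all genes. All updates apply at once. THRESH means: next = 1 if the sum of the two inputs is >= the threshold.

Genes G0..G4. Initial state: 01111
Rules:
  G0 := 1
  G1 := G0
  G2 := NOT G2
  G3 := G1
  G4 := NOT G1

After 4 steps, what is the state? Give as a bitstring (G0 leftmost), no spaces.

Step 1: G0=1(const) G1=G0=0 G2=NOT G2=NOT 1=0 G3=G1=1 G4=NOT G1=NOT 1=0 -> 10010
Step 2: G0=1(const) G1=G0=1 G2=NOT G2=NOT 0=1 G3=G1=0 G4=NOT G1=NOT 0=1 -> 11101
Step 3: G0=1(const) G1=G0=1 G2=NOT G2=NOT 1=0 G3=G1=1 G4=NOT G1=NOT 1=0 -> 11010
Step 4: G0=1(const) G1=G0=1 G2=NOT G2=NOT 0=1 G3=G1=1 G4=NOT G1=NOT 1=0 -> 11110

11110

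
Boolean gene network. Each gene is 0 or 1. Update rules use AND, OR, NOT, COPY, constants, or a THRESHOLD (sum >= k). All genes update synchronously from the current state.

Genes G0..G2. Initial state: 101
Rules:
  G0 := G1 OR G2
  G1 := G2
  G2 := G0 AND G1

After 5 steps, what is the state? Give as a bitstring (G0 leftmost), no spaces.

Step 1: G0=G1|G2=0|1=1 G1=G2=1 G2=G0&G1=1&0=0 -> 110
Step 2: G0=G1|G2=1|0=1 G1=G2=0 G2=G0&G1=1&1=1 -> 101
Step 3: G0=G1|G2=0|1=1 G1=G2=1 G2=G0&G1=1&0=0 -> 110
Step 4: G0=G1|G2=1|0=1 G1=G2=0 G2=G0&G1=1&1=1 -> 101
Step 5: G0=G1|G2=0|1=1 G1=G2=1 G2=G0&G1=1&0=0 -> 110

110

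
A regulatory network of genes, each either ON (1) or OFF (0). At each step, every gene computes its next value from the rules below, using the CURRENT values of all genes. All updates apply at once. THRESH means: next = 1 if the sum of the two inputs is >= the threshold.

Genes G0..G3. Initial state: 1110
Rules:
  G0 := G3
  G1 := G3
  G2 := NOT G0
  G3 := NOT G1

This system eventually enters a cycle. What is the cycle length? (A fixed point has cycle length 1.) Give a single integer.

Step 0: 1110
Step 1: G0=G3=0 G1=G3=0 G2=NOT G0=NOT 1=0 G3=NOT G1=NOT 1=0 -> 0000
Step 2: G0=G3=0 G1=G3=0 G2=NOT G0=NOT 0=1 G3=NOT G1=NOT 0=1 -> 0011
Step 3: G0=G3=1 G1=G3=1 G2=NOT G0=NOT 0=1 G3=NOT G1=NOT 0=1 -> 1111
Step 4: G0=G3=1 G1=G3=1 G2=NOT G0=NOT 1=0 G3=NOT G1=NOT 1=0 -> 1100
Step 5: G0=G3=0 G1=G3=0 G2=NOT G0=NOT 1=0 G3=NOT G1=NOT 1=0 -> 0000
State from step 5 equals state from step 1 -> cycle length 4

Answer: 4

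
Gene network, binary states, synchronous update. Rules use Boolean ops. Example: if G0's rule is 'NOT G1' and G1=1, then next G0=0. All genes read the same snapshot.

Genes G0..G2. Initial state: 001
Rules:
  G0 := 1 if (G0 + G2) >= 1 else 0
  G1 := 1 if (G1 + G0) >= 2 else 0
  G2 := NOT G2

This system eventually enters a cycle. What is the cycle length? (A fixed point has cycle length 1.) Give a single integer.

Step 0: 001
Step 1: G0=(0+1>=1)=1 G1=(0+0>=2)=0 G2=NOT G2=NOT 1=0 -> 100
Step 2: G0=(1+0>=1)=1 G1=(0+1>=2)=0 G2=NOT G2=NOT 0=1 -> 101
Step 3: G0=(1+1>=1)=1 G1=(0+1>=2)=0 G2=NOT G2=NOT 1=0 -> 100
State from step 3 equals state from step 1 -> cycle length 2

Answer: 2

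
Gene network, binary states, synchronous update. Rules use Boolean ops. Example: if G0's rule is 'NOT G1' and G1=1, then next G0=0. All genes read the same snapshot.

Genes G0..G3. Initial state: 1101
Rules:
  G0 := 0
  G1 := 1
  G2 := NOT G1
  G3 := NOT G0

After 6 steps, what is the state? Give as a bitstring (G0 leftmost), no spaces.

Step 1: G0=0(const) G1=1(const) G2=NOT G1=NOT 1=0 G3=NOT G0=NOT 1=0 -> 0100
Step 2: G0=0(const) G1=1(const) G2=NOT G1=NOT 1=0 G3=NOT G0=NOT 0=1 -> 0101
Step 3: G0=0(const) G1=1(const) G2=NOT G1=NOT 1=0 G3=NOT G0=NOT 0=1 -> 0101
Step 4: G0=0(const) G1=1(const) G2=NOT G1=NOT 1=0 G3=NOT G0=NOT 0=1 -> 0101
Step 5: G0=0(const) G1=1(const) G2=NOT G1=NOT 1=0 G3=NOT G0=NOT 0=1 -> 0101
Step 6: G0=0(const) G1=1(const) G2=NOT G1=NOT 1=0 G3=NOT G0=NOT 0=1 -> 0101

0101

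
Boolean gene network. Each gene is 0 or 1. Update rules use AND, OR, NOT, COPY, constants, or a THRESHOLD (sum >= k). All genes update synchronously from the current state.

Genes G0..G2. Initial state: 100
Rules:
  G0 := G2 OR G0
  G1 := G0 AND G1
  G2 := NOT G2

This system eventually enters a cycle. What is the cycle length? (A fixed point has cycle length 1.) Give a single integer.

Answer: 2

Derivation:
Step 0: 100
Step 1: G0=G2|G0=0|1=1 G1=G0&G1=1&0=0 G2=NOT G2=NOT 0=1 -> 101
Step 2: G0=G2|G0=1|1=1 G1=G0&G1=1&0=0 G2=NOT G2=NOT 1=0 -> 100
State from step 2 equals state from step 0 -> cycle length 2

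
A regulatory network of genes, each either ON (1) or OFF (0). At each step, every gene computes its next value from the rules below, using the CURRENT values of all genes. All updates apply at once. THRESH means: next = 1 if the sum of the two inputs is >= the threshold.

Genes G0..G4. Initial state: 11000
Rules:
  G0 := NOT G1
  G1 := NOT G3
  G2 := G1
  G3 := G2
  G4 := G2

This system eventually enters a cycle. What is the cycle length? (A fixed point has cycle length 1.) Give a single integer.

Step 0: 11000
Step 1: G0=NOT G1=NOT 1=0 G1=NOT G3=NOT 0=1 G2=G1=1 G3=G2=0 G4=G2=0 -> 01100
Step 2: G0=NOT G1=NOT 1=0 G1=NOT G3=NOT 0=1 G2=G1=1 G3=G2=1 G4=G2=1 -> 01111
Step 3: G0=NOT G1=NOT 1=0 G1=NOT G3=NOT 1=0 G2=G1=1 G3=G2=1 G4=G2=1 -> 00111
Step 4: G0=NOT G1=NOT 0=1 G1=NOT G3=NOT 1=0 G2=G1=0 G3=G2=1 G4=G2=1 -> 10011
Step 5: G0=NOT G1=NOT 0=1 G1=NOT G3=NOT 1=0 G2=G1=0 G3=G2=0 G4=G2=0 -> 10000
Step 6: G0=NOT G1=NOT 0=1 G1=NOT G3=NOT 0=1 G2=G1=0 G3=G2=0 G4=G2=0 -> 11000
State from step 6 equals state from step 0 -> cycle length 6

Answer: 6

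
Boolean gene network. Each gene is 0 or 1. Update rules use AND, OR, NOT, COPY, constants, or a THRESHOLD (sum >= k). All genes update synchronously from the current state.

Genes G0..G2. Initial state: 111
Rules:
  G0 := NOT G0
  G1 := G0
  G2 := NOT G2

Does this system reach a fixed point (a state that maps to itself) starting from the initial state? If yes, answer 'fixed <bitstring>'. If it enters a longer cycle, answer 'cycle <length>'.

Step 0: 111
Step 1: G0=NOT G0=NOT 1=0 G1=G0=1 G2=NOT G2=NOT 1=0 -> 010
Step 2: G0=NOT G0=NOT 0=1 G1=G0=0 G2=NOT G2=NOT 0=1 -> 101
Step 3: G0=NOT G0=NOT 1=0 G1=G0=1 G2=NOT G2=NOT 1=0 -> 010
Cycle of length 2 starting at step 1 -> no fixed point

Answer: cycle 2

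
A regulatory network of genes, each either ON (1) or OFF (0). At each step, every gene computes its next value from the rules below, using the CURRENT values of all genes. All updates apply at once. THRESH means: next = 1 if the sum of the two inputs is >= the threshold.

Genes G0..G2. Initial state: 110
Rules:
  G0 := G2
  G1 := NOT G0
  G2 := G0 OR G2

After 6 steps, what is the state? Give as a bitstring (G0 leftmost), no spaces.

Step 1: G0=G2=0 G1=NOT G0=NOT 1=0 G2=G0|G2=1|0=1 -> 001
Step 2: G0=G2=1 G1=NOT G0=NOT 0=1 G2=G0|G2=0|1=1 -> 111
Step 3: G0=G2=1 G1=NOT G0=NOT 1=0 G2=G0|G2=1|1=1 -> 101
Step 4: G0=G2=1 G1=NOT G0=NOT 1=0 G2=G0|G2=1|1=1 -> 101
Step 5: G0=G2=1 G1=NOT G0=NOT 1=0 G2=G0|G2=1|1=1 -> 101
Step 6: G0=G2=1 G1=NOT G0=NOT 1=0 G2=G0|G2=1|1=1 -> 101

101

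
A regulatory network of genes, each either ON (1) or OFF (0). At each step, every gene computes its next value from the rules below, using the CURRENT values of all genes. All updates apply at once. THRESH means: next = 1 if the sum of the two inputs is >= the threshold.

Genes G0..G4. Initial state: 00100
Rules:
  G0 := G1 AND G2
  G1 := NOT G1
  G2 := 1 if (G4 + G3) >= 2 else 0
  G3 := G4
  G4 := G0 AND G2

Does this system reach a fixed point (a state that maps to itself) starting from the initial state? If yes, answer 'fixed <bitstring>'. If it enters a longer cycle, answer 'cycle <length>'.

Answer: cycle 2

Derivation:
Step 0: 00100
Step 1: G0=G1&G2=0&1=0 G1=NOT G1=NOT 0=1 G2=(0+0>=2)=0 G3=G4=0 G4=G0&G2=0&1=0 -> 01000
Step 2: G0=G1&G2=1&0=0 G1=NOT G1=NOT 1=0 G2=(0+0>=2)=0 G3=G4=0 G4=G0&G2=0&0=0 -> 00000
Step 3: G0=G1&G2=0&0=0 G1=NOT G1=NOT 0=1 G2=(0+0>=2)=0 G3=G4=0 G4=G0&G2=0&0=0 -> 01000
Cycle of length 2 starting at step 1 -> no fixed point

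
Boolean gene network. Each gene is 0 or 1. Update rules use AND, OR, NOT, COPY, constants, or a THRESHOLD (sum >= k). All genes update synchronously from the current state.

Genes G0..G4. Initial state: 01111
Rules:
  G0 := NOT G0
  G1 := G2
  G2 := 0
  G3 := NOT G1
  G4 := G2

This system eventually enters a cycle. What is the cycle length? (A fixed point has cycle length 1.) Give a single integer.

Step 0: 01111
Step 1: G0=NOT G0=NOT 0=1 G1=G2=1 G2=0(const) G3=NOT G1=NOT 1=0 G4=G2=1 -> 11001
Step 2: G0=NOT G0=NOT 1=0 G1=G2=0 G2=0(const) G3=NOT G1=NOT 1=0 G4=G2=0 -> 00000
Step 3: G0=NOT G0=NOT 0=1 G1=G2=0 G2=0(const) G3=NOT G1=NOT 0=1 G4=G2=0 -> 10010
Step 4: G0=NOT G0=NOT 1=0 G1=G2=0 G2=0(const) G3=NOT G1=NOT 0=1 G4=G2=0 -> 00010
Step 5: G0=NOT G0=NOT 0=1 G1=G2=0 G2=0(const) G3=NOT G1=NOT 0=1 G4=G2=0 -> 10010
State from step 5 equals state from step 3 -> cycle length 2

Answer: 2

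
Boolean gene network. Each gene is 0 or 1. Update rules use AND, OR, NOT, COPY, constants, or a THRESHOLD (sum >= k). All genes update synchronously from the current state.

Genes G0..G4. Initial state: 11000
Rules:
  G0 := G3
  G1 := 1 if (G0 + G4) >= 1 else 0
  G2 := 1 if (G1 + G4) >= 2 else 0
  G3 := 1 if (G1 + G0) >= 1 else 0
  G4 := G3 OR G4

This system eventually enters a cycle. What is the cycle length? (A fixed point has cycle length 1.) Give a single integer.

Answer: 1

Derivation:
Step 0: 11000
Step 1: G0=G3=0 G1=(1+0>=1)=1 G2=(1+0>=2)=0 G3=(1+1>=1)=1 G4=G3|G4=0|0=0 -> 01010
Step 2: G0=G3=1 G1=(0+0>=1)=0 G2=(1+0>=2)=0 G3=(1+0>=1)=1 G4=G3|G4=1|0=1 -> 10011
Step 3: G0=G3=1 G1=(1+1>=1)=1 G2=(0+1>=2)=0 G3=(0+1>=1)=1 G4=G3|G4=1|1=1 -> 11011
Step 4: G0=G3=1 G1=(1+1>=1)=1 G2=(1+1>=2)=1 G3=(1+1>=1)=1 G4=G3|G4=1|1=1 -> 11111
Step 5: G0=G3=1 G1=(1+1>=1)=1 G2=(1+1>=2)=1 G3=(1+1>=1)=1 G4=G3|G4=1|1=1 -> 11111
State from step 5 equals state from step 4 -> cycle length 1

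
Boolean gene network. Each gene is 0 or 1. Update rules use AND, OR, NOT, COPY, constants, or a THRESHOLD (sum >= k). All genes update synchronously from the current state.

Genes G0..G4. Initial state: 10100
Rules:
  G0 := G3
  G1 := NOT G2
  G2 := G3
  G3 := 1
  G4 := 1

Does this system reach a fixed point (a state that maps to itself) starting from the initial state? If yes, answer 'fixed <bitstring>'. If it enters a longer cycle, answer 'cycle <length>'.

Step 0: 10100
Step 1: G0=G3=0 G1=NOT G2=NOT 1=0 G2=G3=0 G3=1(const) G4=1(const) -> 00011
Step 2: G0=G3=1 G1=NOT G2=NOT 0=1 G2=G3=1 G3=1(const) G4=1(const) -> 11111
Step 3: G0=G3=1 G1=NOT G2=NOT 1=0 G2=G3=1 G3=1(const) G4=1(const) -> 10111
Step 4: G0=G3=1 G1=NOT G2=NOT 1=0 G2=G3=1 G3=1(const) G4=1(const) -> 10111
Fixed point reached at step 3: 10111

Answer: fixed 10111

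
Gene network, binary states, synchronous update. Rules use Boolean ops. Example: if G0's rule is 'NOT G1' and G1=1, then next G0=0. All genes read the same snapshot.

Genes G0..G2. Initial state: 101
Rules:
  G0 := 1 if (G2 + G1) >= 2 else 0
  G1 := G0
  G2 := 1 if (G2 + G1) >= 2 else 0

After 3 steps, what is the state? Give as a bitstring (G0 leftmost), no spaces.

Step 1: G0=(1+0>=2)=0 G1=G0=1 G2=(1+0>=2)=0 -> 010
Step 2: G0=(0+1>=2)=0 G1=G0=0 G2=(0+1>=2)=0 -> 000
Step 3: G0=(0+0>=2)=0 G1=G0=0 G2=(0+0>=2)=0 -> 000

000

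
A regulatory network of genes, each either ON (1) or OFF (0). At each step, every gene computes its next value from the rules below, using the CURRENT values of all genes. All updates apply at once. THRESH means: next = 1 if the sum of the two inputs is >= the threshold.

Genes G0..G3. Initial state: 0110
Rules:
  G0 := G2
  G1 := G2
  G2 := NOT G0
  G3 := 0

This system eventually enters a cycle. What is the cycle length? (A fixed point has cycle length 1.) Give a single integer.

Step 0: 0110
Step 1: G0=G2=1 G1=G2=1 G2=NOT G0=NOT 0=1 G3=0(const) -> 1110
Step 2: G0=G2=1 G1=G2=1 G2=NOT G0=NOT 1=0 G3=0(const) -> 1100
Step 3: G0=G2=0 G1=G2=0 G2=NOT G0=NOT 1=0 G3=0(const) -> 0000
Step 4: G0=G2=0 G1=G2=0 G2=NOT G0=NOT 0=1 G3=0(const) -> 0010
Step 5: G0=G2=1 G1=G2=1 G2=NOT G0=NOT 0=1 G3=0(const) -> 1110
State from step 5 equals state from step 1 -> cycle length 4

Answer: 4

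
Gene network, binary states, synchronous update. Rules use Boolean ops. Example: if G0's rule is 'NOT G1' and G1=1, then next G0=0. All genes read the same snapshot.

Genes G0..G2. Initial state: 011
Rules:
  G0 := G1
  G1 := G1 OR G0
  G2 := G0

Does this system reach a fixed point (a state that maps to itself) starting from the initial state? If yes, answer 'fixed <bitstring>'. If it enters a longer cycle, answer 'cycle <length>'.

Step 0: 011
Step 1: G0=G1=1 G1=G1|G0=1|0=1 G2=G0=0 -> 110
Step 2: G0=G1=1 G1=G1|G0=1|1=1 G2=G0=1 -> 111
Step 3: G0=G1=1 G1=G1|G0=1|1=1 G2=G0=1 -> 111
Fixed point reached at step 2: 111

Answer: fixed 111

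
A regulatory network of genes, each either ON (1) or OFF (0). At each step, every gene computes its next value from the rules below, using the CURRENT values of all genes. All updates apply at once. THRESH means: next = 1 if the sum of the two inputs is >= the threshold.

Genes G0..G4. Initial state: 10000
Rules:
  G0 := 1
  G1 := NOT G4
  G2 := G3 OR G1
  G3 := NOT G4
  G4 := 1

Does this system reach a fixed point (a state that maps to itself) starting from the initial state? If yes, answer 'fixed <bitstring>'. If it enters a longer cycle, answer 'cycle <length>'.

Answer: fixed 10001

Derivation:
Step 0: 10000
Step 1: G0=1(const) G1=NOT G4=NOT 0=1 G2=G3|G1=0|0=0 G3=NOT G4=NOT 0=1 G4=1(const) -> 11011
Step 2: G0=1(const) G1=NOT G4=NOT 1=0 G2=G3|G1=1|1=1 G3=NOT G4=NOT 1=0 G4=1(const) -> 10101
Step 3: G0=1(const) G1=NOT G4=NOT 1=0 G2=G3|G1=0|0=0 G3=NOT G4=NOT 1=0 G4=1(const) -> 10001
Step 4: G0=1(const) G1=NOT G4=NOT 1=0 G2=G3|G1=0|0=0 G3=NOT G4=NOT 1=0 G4=1(const) -> 10001
Fixed point reached at step 3: 10001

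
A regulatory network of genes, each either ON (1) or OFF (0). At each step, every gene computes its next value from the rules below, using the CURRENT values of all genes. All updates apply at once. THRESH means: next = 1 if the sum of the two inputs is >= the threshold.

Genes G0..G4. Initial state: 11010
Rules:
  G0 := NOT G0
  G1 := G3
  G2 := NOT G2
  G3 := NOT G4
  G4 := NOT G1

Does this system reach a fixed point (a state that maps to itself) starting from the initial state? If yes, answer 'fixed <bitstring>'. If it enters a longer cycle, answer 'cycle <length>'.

Answer: cycle 2

Derivation:
Step 0: 11010
Step 1: G0=NOT G0=NOT 1=0 G1=G3=1 G2=NOT G2=NOT 0=1 G3=NOT G4=NOT 0=1 G4=NOT G1=NOT 1=0 -> 01110
Step 2: G0=NOT G0=NOT 0=1 G1=G3=1 G2=NOT G2=NOT 1=0 G3=NOT G4=NOT 0=1 G4=NOT G1=NOT 1=0 -> 11010
Cycle of length 2 starting at step 0 -> no fixed point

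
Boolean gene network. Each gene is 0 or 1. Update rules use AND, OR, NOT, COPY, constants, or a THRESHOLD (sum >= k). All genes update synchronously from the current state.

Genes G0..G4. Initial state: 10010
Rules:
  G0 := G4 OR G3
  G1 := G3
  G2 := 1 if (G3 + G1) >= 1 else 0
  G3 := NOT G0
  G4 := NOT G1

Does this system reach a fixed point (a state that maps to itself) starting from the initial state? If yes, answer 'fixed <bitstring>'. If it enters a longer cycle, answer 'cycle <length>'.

Answer: cycle 4

Derivation:
Step 0: 10010
Step 1: G0=G4|G3=0|1=1 G1=G3=1 G2=(1+0>=1)=1 G3=NOT G0=NOT 1=0 G4=NOT G1=NOT 0=1 -> 11101
Step 2: G0=G4|G3=1|0=1 G1=G3=0 G2=(0+1>=1)=1 G3=NOT G0=NOT 1=0 G4=NOT G1=NOT 1=0 -> 10100
Step 3: G0=G4|G3=0|0=0 G1=G3=0 G2=(0+0>=1)=0 G3=NOT G0=NOT 1=0 G4=NOT G1=NOT 0=1 -> 00001
Step 4: G0=G4|G3=1|0=1 G1=G3=0 G2=(0+0>=1)=0 G3=NOT G0=NOT 0=1 G4=NOT G1=NOT 0=1 -> 10011
Step 5: G0=G4|G3=1|1=1 G1=G3=1 G2=(1+0>=1)=1 G3=NOT G0=NOT 1=0 G4=NOT G1=NOT 0=1 -> 11101
Cycle of length 4 starting at step 1 -> no fixed point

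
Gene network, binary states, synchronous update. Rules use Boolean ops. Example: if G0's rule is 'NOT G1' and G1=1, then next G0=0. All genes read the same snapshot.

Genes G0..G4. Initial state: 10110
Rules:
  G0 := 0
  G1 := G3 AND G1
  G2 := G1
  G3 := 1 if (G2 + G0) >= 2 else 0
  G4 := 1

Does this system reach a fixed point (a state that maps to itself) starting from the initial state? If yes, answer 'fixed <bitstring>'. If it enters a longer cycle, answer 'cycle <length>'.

Answer: fixed 00001

Derivation:
Step 0: 10110
Step 1: G0=0(const) G1=G3&G1=1&0=0 G2=G1=0 G3=(1+1>=2)=1 G4=1(const) -> 00011
Step 2: G0=0(const) G1=G3&G1=1&0=0 G2=G1=0 G3=(0+0>=2)=0 G4=1(const) -> 00001
Step 3: G0=0(const) G1=G3&G1=0&0=0 G2=G1=0 G3=(0+0>=2)=0 G4=1(const) -> 00001
Fixed point reached at step 2: 00001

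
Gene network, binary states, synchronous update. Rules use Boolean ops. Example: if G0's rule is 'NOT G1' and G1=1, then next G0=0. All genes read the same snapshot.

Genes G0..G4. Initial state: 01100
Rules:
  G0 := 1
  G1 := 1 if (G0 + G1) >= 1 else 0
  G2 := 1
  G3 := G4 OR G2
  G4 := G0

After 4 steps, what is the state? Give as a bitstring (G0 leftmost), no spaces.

Step 1: G0=1(const) G1=(0+1>=1)=1 G2=1(const) G3=G4|G2=0|1=1 G4=G0=0 -> 11110
Step 2: G0=1(const) G1=(1+1>=1)=1 G2=1(const) G3=G4|G2=0|1=1 G4=G0=1 -> 11111
Step 3: G0=1(const) G1=(1+1>=1)=1 G2=1(const) G3=G4|G2=1|1=1 G4=G0=1 -> 11111
Step 4: G0=1(const) G1=(1+1>=1)=1 G2=1(const) G3=G4|G2=1|1=1 G4=G0=1 -> 11111

11111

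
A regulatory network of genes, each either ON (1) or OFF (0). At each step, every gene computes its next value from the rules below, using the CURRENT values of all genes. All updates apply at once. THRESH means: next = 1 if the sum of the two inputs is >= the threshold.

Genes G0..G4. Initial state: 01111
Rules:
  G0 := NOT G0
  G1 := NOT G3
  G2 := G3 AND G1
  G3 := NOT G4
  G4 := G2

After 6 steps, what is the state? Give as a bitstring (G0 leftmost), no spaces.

Step 1: G0=NOT G0=NOT 0=1 G1=NOT G3=NOT 1=0 G2=G3&G1=1&1=1 G3=NOT G4=NOT 1=0 G4=G2=1 -> 10101
Step 2: G0=NOT G0=NOT 1=0 G1=NOT G3=NOT 0=1 G2=G3&G1=0&0=0 G3=NOT G4=NOT 1=0 G4=G2=1 -> 01001
Step 3: G0=NOT G0=NOT 0=1 G1=NOT G3=NOT 0=1 G2=G3&G1=0&1=0 G3=NOT G4=NOT 1=0 G4=G2=0 -> 11000
Step 4: G0=NOT G0=NOT 1=0 G1=NOT G3=NOT 0=1 G2=G3&G1=0&1=0 G3=NOT G4=NOT 0=1 G4=G2=0 -> 01010
Step 5: G0=NOT G0=NOT 0=1 G1=NOT G3=NOT 1=0 G2=G3&G1=1&1=1 G3=NOT G4=NOT 0=1 G4=G2=0 -> 10110
Step 6: G0=NOT G0=NOT 1=0 G1=NOT G3=NOT 1=0 G2=G3&G1=1&0=0 G3=NOT G4=NOT 0=1 G4=G2=1 -> 00011

00011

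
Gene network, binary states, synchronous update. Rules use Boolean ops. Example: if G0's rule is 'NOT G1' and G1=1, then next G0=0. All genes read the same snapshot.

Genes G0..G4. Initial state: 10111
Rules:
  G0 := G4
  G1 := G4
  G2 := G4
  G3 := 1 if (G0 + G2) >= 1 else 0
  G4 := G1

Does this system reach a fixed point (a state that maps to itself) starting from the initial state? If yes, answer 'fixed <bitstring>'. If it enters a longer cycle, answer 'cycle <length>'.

Step 0: 10111
Step 1: G0=G4=1 G1=G4=1 G2=G4=1 G3=(1+1>=1)=1 G4=G1=0 -> 11110
Step 2: G0=G4=0 G1=G4=0 G2=G4=0 G3=(1+1>=1)=1 G4=G1=1 -> 00011
Step 3: G0=G4=1 G1=G4=1 G2=G4=1 G3=(0+0>=1)=0 G4=G1=0 -> 11100
Step 4: G0=G4=0 G1=G4=0 G2=G4=0 G3=(1+1>=1)=1 G4=G1=1 -> 00011
Cycle of length 2 starting at step 2 -> no fixed point

Answer: cycle 2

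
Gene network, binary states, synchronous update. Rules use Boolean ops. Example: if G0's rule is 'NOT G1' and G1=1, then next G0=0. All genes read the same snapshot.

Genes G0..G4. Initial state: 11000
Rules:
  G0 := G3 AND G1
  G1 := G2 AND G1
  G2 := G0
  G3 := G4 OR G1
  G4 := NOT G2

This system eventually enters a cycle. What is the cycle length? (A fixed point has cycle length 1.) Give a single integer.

Answer: 1

Derivation:
Step 0: 11000
Step 1: G0=G3&G1=0&1=0 G1=G2&G1=0&1=0 G2=G0=1 G3=G4|G1=0|1=1 G4=NOT G2=NOT 0=1 -> 00111
Step 2: G0=G3&G1=1&0=0 G1=G2&G1=1&0=0 G2=G0=0 G3=G4|G1=1|0=1 G4=NOT G2=NOT 1=0 -> 00010
Step 3: G0=G3&G1=1&0=0 G1=G2&G1=0&0=0 G2=G0=0 G3=G4|G1=0|0=0 G4=NOT G2=NOT 0=1 -> 00001
Step 4: G0=G3&G1=0&0=0 G1=G2&G1=0&0=0 G2=G0=0 G3=G4|G1=1|0=1 G4=NOT G2=NOT 0=1 -> 00011
Step 5: G0=G3&G1=1&0=0 G1=G2&G1=0&0=0 G2=G0=0 G3=G4|G1=1|0=1 G4=NOT G2=NOT 0=1 -> 00011
State from step 5 equals state from step 4 -> cycle length 1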